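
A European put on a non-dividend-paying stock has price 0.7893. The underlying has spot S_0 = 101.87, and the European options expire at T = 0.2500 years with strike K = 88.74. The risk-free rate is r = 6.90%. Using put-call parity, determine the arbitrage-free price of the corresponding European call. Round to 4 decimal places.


Put-call parity: C - P = S_0 * exp(-qT) - K * exp(-rT).
S_0 * exp(-qT) = 101.8700 * 1.00000000 = 101.87000000
K * exp(-rT) = 88.7400 * 0.98289793 = 87.22236226
C = P + S*exp(-qT) - K*exp(-rT)
C = 0.7893 + 101.87000000 - 87.22236226 = 15.4369

Answer: Call price = 15.4369


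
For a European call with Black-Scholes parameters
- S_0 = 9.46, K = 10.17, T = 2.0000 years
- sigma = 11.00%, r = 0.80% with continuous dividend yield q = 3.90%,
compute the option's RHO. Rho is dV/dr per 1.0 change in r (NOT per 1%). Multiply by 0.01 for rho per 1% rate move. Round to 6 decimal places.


Answer: Rho = 3.467234

Derivation:
d1 = -0.7859802164; d2 = -0.9415437083
phi(d1) = 0.2929301825; exp(-qT) = 0.9249644265; exp(-rT) = 0.9841273201
N(d2) = 0.1732131508
Rho = K*T*exp(-rT)*N(d2) = 10.1700 * 2.0000 * 0.9841273201 * 0.1732131508 = 3.467234


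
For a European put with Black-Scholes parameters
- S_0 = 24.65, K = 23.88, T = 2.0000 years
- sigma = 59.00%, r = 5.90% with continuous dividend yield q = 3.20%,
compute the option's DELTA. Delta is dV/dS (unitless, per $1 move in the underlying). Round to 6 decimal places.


d1 = 0.5199459375; d2 = -0.3144400643
phi(d1) = 0.3485023094; exp(-qT) = 0.9380049995; exp(-rT) = 0.8886960526
N(-d1) = 0.3015506282
Delta = -exp(-qT) * N(-d1) = -0.9380049995 * 0.3015506282 = -0.282856

Answer: Delta = -0.282856


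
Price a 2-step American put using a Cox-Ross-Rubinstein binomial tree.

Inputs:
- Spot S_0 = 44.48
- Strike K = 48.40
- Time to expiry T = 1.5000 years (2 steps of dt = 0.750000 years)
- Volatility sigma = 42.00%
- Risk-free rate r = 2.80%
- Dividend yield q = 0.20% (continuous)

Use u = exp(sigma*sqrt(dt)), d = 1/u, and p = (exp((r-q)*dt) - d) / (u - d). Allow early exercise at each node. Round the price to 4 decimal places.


Answer: Price = V(0,0) = 10.5708

Derivation:
dt = T/N = 0.750000
u = exp(sigma*sqrt(dt)) = 1.438687; d = 1/u = 0.695078
p = (exp((r-q)*dt) - d) / (u - d) = 0.436538
Discount per step: exp(-r*dt) = 0.979219
Stock lattice S(k, i) with i counting down-moves:
  k=0: S(0,0) = 44.4800
  k=1: S(1,0) = 63.9928; S(1,1) = 30.9171
  k=2: S(2,0) = 92.0656; S(2,1) = 44.4800; S(2,2) = 21.4898
Terminal payoffs V(N, i) = max(K - S_T, 0):
  V(2,0) = 0.000000; V(2,1) = 3.920000; V(2,2) = 26.910202
Backward induction: V(k, i) = exp(-r*dt) * [p * V(k+1, i) + (1-p) * V(k+1, i+1)]; then take max(V_cont, immediate exercise) for American.
  V(1,0) = exp(-r*dt) * [p*0.000000 + (1-p)*3.920000] = 2.162872; exercise = 0.000000; V(1,0) = max -> 2.162872
  V(1,1) = exp(-r*dt) * [p*3.920000 + (1-p)*26.910202] = 16.523453; exercise = 17.482914; V(1,1) = max -> 17.482914
  V(0,0) = exp(-r*dt) * [p*2.162872 + (1-p)*17.482914] = 10.570805; exercise = 3.920000; V(0,0) = max -> 10.570805


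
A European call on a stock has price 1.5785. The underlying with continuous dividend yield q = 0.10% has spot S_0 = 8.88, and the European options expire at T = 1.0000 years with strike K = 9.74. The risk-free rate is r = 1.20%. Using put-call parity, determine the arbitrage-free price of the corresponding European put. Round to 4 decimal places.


Put-call parity: C - P = S_0 * exp(-qT) - K * exp(-rT).
S_0 * exp(-qT) = 8.8800 * 0.99900050 = 8.87112444
K * exp(-rT) = 9.7400 * 0.98807171 = 9.62381848
P = C - S*exp(-qT) + K*exp(-rT)
P = 1.5785 - 8.87112444 + 9.62381848 = 2.3312

Answer: Put price = 2.3312


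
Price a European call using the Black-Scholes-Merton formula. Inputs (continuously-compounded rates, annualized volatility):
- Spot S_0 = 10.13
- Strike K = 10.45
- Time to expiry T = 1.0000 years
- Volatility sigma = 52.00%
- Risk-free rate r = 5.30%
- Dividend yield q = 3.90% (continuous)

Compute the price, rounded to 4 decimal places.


d1 = (ln(S/K) + (r - q + 0.5*sigma^2) * T) / (sigma * sqrt(T)) = 0.22711412
d2 = d1 - sigma * sqrt(T) = -0.29288588
exp(-rT) = 0.94838001; exp(-qT) = 0.96175071
C = S_0 * exp(-qT) * N(d1) - K * exp(-rT) * N(d2)
N(d1) = 0.58983250; N(d2) = 0.38480469
C = 10.1300 * 0.96175071 * 0.58983250 - 10.4500 * 0.94838001 * 0.38480469 = 1.9328

Answer: Price = 1.9328


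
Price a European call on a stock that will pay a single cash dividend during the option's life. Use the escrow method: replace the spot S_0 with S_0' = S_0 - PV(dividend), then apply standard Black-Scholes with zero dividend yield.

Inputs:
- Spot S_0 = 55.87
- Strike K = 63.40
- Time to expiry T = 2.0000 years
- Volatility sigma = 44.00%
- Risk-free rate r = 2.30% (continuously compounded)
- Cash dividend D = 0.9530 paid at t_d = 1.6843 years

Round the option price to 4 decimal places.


PV(D) = D * exp(-r * t_d) = 0.9530 * 0.96200186 = 0.91678777
S_0' = S_0 - PV(D) = 55.8700 - 0.91678777 = 54.95321223
d1 = (ln(S_0'/K) + (r + sigma^2/2)*T) / (sigma*sqrt(T)) = 0.15527145
d2 = d1 - sigma*sqrt(T) = -0.46698252
exp(-rT) = 0.95504196
N(d1) = 0.56169634; N(d2) = 0.32025619
C = S_0' * N(d1) - K * exp(-rT) * N(d2) = 54.95321223 * 0.56169634 - 63.4000 * 0.95504196 * 0.32025619 = 11.4756

Answer: Price = 11.4756


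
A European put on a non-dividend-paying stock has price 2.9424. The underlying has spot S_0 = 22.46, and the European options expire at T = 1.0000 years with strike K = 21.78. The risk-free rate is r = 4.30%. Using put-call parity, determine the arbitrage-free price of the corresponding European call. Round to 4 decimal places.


Answer: Call price = 4.5391

Derivation:
Put-call parity: C - P = S_0 * exp(-qT) - K * exp(-rT).
S_0 * exp(-qT) = 22.4600 * 1.00000000 = 22.46000000
K * exp(-rT) = 21.7800 * 0.95791139 = 20.86331008
C = P + S*exp(-qT) - K*exp(-rT)
C = 2.9424 + 22.46000000 - 20.86331008 = 4.5391


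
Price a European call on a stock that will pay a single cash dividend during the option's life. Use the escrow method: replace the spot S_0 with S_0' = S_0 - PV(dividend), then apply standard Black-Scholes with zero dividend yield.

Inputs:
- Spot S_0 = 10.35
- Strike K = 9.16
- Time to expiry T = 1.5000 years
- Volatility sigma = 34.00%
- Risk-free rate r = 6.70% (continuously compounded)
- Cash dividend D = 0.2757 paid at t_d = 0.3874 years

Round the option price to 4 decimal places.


PV(D) = D * exp(-r * t_d) = 0.2757 * 0.97437816 = 0.26863606
S_0' = S_0 - PV(D) = 10.3500 - 0.26863606 = 10.08136394
d1 = (ln(S_0'/K) + (r + sigma^2/2)*T) / (sigma*sqrt(T)) = 0.67971512
d2 = d1 - sigma*sqrt(T) = 0.26330186
exp(-rT) = 0.90438511
N(d1) = 0.75165757; N(d2) = 0.60384104
C = S_0' * N(d1) - K * exp(-rT) * N(d2) = 10.08136394 * 0.75165757 - 9.1600 * 0.90438511 * 0.60384104 = 2.5754

Answer: Price = 2.5754


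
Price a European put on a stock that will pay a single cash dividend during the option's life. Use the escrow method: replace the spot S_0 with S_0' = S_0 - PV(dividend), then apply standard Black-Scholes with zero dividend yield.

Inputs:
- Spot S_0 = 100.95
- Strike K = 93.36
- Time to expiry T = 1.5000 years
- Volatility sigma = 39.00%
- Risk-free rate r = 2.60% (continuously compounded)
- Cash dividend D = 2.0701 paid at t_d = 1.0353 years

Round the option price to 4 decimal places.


Answer: Price = 13.5975

Derivation:
PV(D) = D * exp(-r * t_d) = 2.0701 * 0.97344126 = 2.01512074
S_0' = S_0 - PV(D) = 100.9500 - 2.01512074 = 98.93487926
d1 = (ln(S_0'/K) + (r + sigma^2/2)*T) / (sigma*sqrt(T)) = 0.44190022
d2 = d1 - sigma*sqrt(T) = -0.03575028
exp(-rT) = 0.96175071
N(-d1) = 0.32928071; N(-d2) = 0.51425926
P = K * exp(-rT) * N(-d2) - S_0' * N(-d1) = 93.3600 * 0.96175071 * 0.51425926 - 98.93487926 * 0.32928071 = 13.5975


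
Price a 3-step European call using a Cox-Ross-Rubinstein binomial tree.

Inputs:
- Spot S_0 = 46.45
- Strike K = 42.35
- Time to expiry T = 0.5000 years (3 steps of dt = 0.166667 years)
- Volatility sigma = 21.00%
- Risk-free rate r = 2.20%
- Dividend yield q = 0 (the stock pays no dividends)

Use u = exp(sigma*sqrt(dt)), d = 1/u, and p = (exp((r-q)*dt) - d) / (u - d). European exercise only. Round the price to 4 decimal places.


Answer: Price = V(0,0) = 5.3589

Derivation:
dt = T/N = 0.166667
u = exp(sigma*sqrt(dt)) = 1.089514; d = 1/u = 0.917840
p = (exp((r-q)*dt) - d) / (u - d) = 0.499978
Discount per step: exp(-r*dt) = 0.996340
Stock lattice S(k, i) with i counting down-moves:
  k=0: S(0,0) = 46.4500
  k=1: S(1,0) = 50.6079; S(1,1) = 42.6337
  k=2: S(2,0) = 55.1381; S(2,1) = 46.4500; S(2,2) = 39.1309
  k=3: S(3,0) = 60.0737; S(3,1) = 50.6079; S(3,2) = 42.6337; S(3,3) = 35.9159
Terminal payoffs V(N, i) = max(S_T - K, 0):
  V(3,0) = 17.723745; V(3,1) = 8.257946; V(3,2) = 0.283670; V(3,3) = 0.000000
Backward induction: V(k, i) = exp(-r*dt) * [p * V(k+1, i) + (1-p) * V(k+1, i+1)].
  V(2,0) = exp(-r*dt) * [p*17.723745 + (1-p)*8.257946] = 12.943088
  V(2,1) = exp(-r*dt) * [p*8.257946 + (1-p)*0.283670] = 4.254999
  V(2,2) = exp(-r*dt) * [p*0.283670 + (1-p)*0.000000] = 0.141310
  V(1,0) = exp(-r*dt) * [p*12.943088 + (1-p)*4.254999] = 8.567377
  V(1,1) = exp(-r*dt) * [p*4.254999 + (1-p)*0.141310] = 2.190017
  V(0,0) = exp(-r*dt) * [p*8.567377 + (1-p)*2.190017] = 5.358869


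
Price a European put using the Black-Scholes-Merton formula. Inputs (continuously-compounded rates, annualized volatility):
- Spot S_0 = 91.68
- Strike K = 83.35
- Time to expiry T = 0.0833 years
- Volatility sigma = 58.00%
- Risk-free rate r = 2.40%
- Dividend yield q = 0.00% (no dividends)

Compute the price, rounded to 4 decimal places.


d1 = (ln(S/K) + (r - q + 0.5*sigma^2) * T) / (sigma * sqrt(T)) = 0.66467846
d2 = d1 - sigma * sqrt(T) = 0.49728037
exp(-rT) = 0.99800280; exp(-qT) = 1.00000000
P = K * exp(-rT) * N(-d2) - S_0 * exp(-qT) * N(-d1)
N(-d1) = 0.25312809; N(-d2) = 0.30949568
P = 83.3500 * 0.99800280 * 0.30949568 - 91.6800 * 1.00000000 * 0.25312809 = 2.5382

Answer: Price = 2.5382


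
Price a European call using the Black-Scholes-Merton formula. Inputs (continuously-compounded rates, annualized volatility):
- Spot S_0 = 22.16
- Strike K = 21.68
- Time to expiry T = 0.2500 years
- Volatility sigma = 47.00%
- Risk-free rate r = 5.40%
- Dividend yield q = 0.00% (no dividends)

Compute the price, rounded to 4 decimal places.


Answer: Price = 2.4450

Derivation:
d1 = (ln(S/K) + (r - q + 0.5*sigma^2) * T) / (sigma * sqrt(T)) = 0.26813270
d2 = d1 - sigma * sqrt(T) = 0.03313270
exp(-rT) = 0.98659072; exp(-qT) = 1.00000000
C = S_0 * exp(-qT) * N(d1) - K * exp(-rT) * N(d2)
N(d1) = 0.60570141; N(d2) = 0.51321562
C = 22.1600 * 1.00000000 * 0.60570141 - 21.6800 * 0.98659072 * 0.51321562 = 2.4450


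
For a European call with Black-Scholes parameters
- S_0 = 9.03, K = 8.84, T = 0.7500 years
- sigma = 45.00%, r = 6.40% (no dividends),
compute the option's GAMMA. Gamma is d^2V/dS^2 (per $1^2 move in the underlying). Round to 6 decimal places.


Answer: Gamma = 0.105763

Derivation:
d1 = 0.3725910481; d2 = -0.0171203836
phi(d1) = 0.3721900836; exp(-qT) = 1.0000000000; exp(-rT) = 0.9531337871
Gamma = exp(-qT) * phi(d1) / (S * sigma * sqrt(T)) = 1.0000000000 * 0.3721900836 / (9.0300 * 0.4500 * 0.8660254038) = 0.105763


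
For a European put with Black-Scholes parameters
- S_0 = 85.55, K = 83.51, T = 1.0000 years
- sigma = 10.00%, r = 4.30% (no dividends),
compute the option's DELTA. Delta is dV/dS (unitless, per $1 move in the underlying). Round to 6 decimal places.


d1 = 0.7213461517; d2 = 0.6213461517
phi(d1) = 0.3075527479; exp(-qT) = 1.0000000000; exp(-rT) = 0.9579113901
N(-d1) = 0.2353482842
Delta = -exp(-qT) * N(-d1) = -1.0000000000 * 0.2353482842 = -0.235348

Answer: Delta = -0.235348


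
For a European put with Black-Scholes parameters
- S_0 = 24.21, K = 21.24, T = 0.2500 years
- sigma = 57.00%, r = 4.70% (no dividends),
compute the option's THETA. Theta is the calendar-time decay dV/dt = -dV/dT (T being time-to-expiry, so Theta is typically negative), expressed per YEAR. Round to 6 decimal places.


d1 = 0.6429546476; d2 = 0.3579546476
phi(d1) = 0.3244467442; exp(-qT) = 1.0000000000; exp(-rT) = 0.9883187617
Theta = -S*exp(-qT)*phi(d1)*sigma/(2*sqrt(T)) + r*K*exp(-rT)*N(-d2) - q*S*exp(-qT)*N(-d1)
N(-d1) = 0.2601267642; N(-d2) = 0.3601886268; sqrt(T) = 0.5000000000
Term 1 = -24.2100 * 1.0000000000 * 0.3244467442 * 0.5700 / (2 * 0.5000000000) = -4.4772677359
Term 2 = 0.0470 * 21.2400 * 0.9883187617 * 0.3601886268 = 0.3553688900
Term 3 = 0 (no dividend yield, q = 0)
Theta = -4.4772677359 + (0.3553688900) + (0.0000000000) = -4.121899

Answer: Theta = -4.121899


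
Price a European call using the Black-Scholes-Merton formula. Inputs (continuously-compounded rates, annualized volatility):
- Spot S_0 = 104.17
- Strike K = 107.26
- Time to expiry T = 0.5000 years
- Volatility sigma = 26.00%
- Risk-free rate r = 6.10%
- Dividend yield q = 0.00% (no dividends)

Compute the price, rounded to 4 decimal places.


d1 = (ln(S/K) + (r - q + 0.5*sigma^2) * T) / (sigma * sqrt(T)) = 0.09882299
d2 = d1 - sigma * sqrt(T) = -0.08502477
exp(-rT) = 0.96996043; exp(-qT) = 1.00000000
C = S_0 * exp(-qT) * N(d1) - K * exp(-rT) * N(d2)
N(d1) = 0.53936059; N(d2) = 0.46612085
C = 104.1700 * 1.00000000 * 0.53936059 - 107.2600 * 0.96996043 * 0.46612085 = 7.6909

Answer: Price = 7.6909


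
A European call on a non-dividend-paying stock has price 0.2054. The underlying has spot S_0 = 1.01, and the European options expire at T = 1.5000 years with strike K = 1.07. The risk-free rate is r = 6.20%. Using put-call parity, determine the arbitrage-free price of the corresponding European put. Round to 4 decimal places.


Put-call parity: C - P = S_0 * exp(-qT) - K * exp(-rT).
S_0 * exp(-qT) = 1.0100 * 1.00000000 = 1.01000000
K * exp(-rT) = 1.0700 * 0.91119350 = 0.97497705
P = C - S*exp(-qT) + K*exp(-rT)
P = 0.2054 - 1.01000000 + 0.97497705 = 0.1704

Answer: Put price = 0.1704


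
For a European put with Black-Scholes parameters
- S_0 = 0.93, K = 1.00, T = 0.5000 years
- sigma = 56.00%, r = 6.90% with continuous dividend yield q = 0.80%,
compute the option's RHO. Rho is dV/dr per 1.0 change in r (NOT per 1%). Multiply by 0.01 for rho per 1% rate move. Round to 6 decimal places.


Answer: Rho = -0.299258

Derivation:
d1 = 0.0917453552; d2 = -0.3042344423
phi(d1) = 0.3972668180; exp(-qT) = 0.9960079893; exp(-rT) = 0.9660883397
N(-d2) = 0.6195253567
Rho = -K*T*exp(-rT)*N(-d2) = -1.0000 * 0.5000 * 0.9660883397 * 0.6195253567 = -0.299258


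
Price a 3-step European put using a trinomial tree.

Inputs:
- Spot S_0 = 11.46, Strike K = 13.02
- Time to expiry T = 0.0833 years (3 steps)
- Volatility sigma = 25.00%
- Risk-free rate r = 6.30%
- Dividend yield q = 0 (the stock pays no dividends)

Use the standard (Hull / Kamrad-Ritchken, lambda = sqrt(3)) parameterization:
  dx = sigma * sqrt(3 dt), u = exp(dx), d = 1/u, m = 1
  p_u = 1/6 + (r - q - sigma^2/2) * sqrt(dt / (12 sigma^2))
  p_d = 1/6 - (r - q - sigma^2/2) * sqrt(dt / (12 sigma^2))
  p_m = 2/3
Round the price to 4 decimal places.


dt = T/N = 0.027767; dx = sigma*sqrt(3*dt) = 0.072154
u = exp(dx) = 1.074821; d = 1/u = 0.930387
p_u = 0.172776, p_m = 0.666667, p_d = 0.160558
Discount per step: exp(-r*dt) = 0.998252
Stock lattice S(k, j) with j the centered position index:
  k=0: S(0,+0) = 11.4600
  k=1: S(1,-1) = 10.6622; S(1,+0) = 11.4600; S(1,+1) = 12.3175
  k=2: S(2,-2) = 9.9200; S(2,-1) = 10.6622; S(2,+0) = 11.4600; S(2,+1) = 12.3175; S(2,+2) = 13.2391
  k=3: S(3,-3) = 9.2295; S(3,-2) = 9.9200; S(3,-1) = 10.6622; S(3,+0) = 11.4600; S(3,+1) = 12.3175; S(3,+2) = 13.2391; S(3,+3) = 14.2296
Terminal payoffs V(N, j) = max(K - S_T, 0):
  V(3,-3) = 3.790548; V(3,-2) = 3.099989; V(3,-1) = 2.357762; V(3,+0) = 1.560000; V(3,+1) = 0.702549; V(3,+2) = 0.000000; V(3,+3) = 0.000000
Backward induction: V(k, j) = exp(-r*dt) * [p_u * V(k+1, j+1) + p_m * V(k+1, j) + p_d * V(k+1, j-1)]
  V(2,-2) = exp(-r*dt) * [p_u*2.357762 + p_m*3.099989 + p_d*3.790548] = 3.077237
  V(2,-1) = exp(-r*dt) * [p_u*1.560000 + p_m*2.357762 + p_d*3.099989] = 2.335010
  V(2,+0) = exp(-r*dt) * [p_u*0.702549 + p_m*1.560000 + p_d*2.357762] = 1.537248
  V(2,+1) = exp(-r*dt) * [p_u*0.000000 + p_m*0.702549 + p_d*1.560000] = 0.717579
  V(2,+2) = exp(-r*dt) * [p_u*0.000000 + p_m*0.000000 + p_d*0.702549] = 0.112602
  V(1,-1) = exp(-r*dt) * [p_u*1.537248 + p_m*2.335010 + p_d*3.077237] = 2.312298
  V(1,+0) = exp(-r*dt) * [p_u*0.717579 + p_m*1.537248 + p_d*2.335010] = 1.521053
  V(1,+1) = exp(-r*dt) * [p_u*0.112602 + p_m*0.717579 + p_d*1.537248] = 0.743357
  V(0,+0) = exp(-r*dt) * [p_u*0.743357 + p_m*1.521053 + p_d*2.312298] = 1.511081

Answer: Price = V(0,0) = 1.5111


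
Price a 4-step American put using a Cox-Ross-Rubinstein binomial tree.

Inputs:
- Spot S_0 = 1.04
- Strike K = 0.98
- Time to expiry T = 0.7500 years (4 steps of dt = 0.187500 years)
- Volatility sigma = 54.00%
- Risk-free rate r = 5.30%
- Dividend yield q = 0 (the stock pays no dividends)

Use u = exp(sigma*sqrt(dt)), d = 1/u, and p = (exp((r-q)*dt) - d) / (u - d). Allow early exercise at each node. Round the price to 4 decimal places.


Answer: Price = V(0,0) = 0.1381

Derivation:
dt = T/N = 0.187500
u = exp(sigma*sqrt(dt)) = 1.263426; d = 1/u = 0.791499
p = (exp((r-q)*dt) - d) / (u - d) = 0.462970
Discount per step: exp(-r*dt) = 0.990112
Stock lattice S(k, i) with i counting down-moves:
  k=0: S(0,0) = 1.0400
  k=1: S(1,0) = 1.3140; S(1,1) = 0.8232
  k=2: S(2,0) = 1.6601; S(2,1) = 1.0400; S(2,2) = 0.6515
  k=3: S(3,0) = 2.0974; S(3,1) = 1.3140; S(3,2) = 0.8232; S(3,3) = 0.5157
  k=4: S(4,0) = 2.6499; S(4,1) = 1.6601; S(4,2) = 1.0400; S(4,3) = 0.6515; S(4,4) = 0.4082
Terminal payoffs V(N, i) = max(K - S_T, 0):
  V(4,0) = 0.000000; V(4,1) = 0.000000; V(4,2) = 0.000000; V(4,3) = 0.328471; V(4,4) = 0.571836
Backward induction: V(k, i) = exp(-r*dt) * [p * V(k+1, i) + (1-p) * V(k+1, i+1)]; then take max(V_cont, immediate exercise) for American.
  V(3,0) = exp(-r*dt) * [p*0.000000 + (1-p)*0.000000] = 0.000000; exercise = 0.000000; V(3,0) = max -> 0.000000
  V(3,1) = exp(-r*dt) * [p*0.000000 + (1-p)*0.000000] = 0.000000; exercise = 0.000000; V(3,1) = max -> 0.000000
  V(3,2) = exp(-r*dt) * [p*0.000000 + (1-p)*0.328471] = 0.174654; exercise = 0.156841; V(3,2) = max -> 0.174654
  V(3,3) = exp(-r*dt) * [p*0.328471 + (1-p)*0.571836] = 0.454625; exercise = 0.464315; V(3,3) = max -> 0.464315
  V(2,0) = exp(-r*dt) * [p*0.000000 + (1-p)*0.000000] = 0.000000; exercise = 0.000000; V(2,0) = max -> 0.000000
  V(2,1) = exp(-r*dt) * [p*0.000000 + (1-p)*0.174654] = 0.092867; exercise = 0.000000; V(2,1) = max -> 0.092867
  V(2,2) = exp(-r*dt) * [p*0.174654 + (1-p)*0.464315] = 0.326946; exercise = 0.328471; V(2,2) = max -> 0.328471
  V(1,0) = exp(-r*dt) * [p*0.000000 + (1-p)*0.092867] = 0.049379; exercise = 0.000000; V(1,0) = max -> 0.049379
  V(1,1) = exp(-r*dt) * [p*0.092867 + (1-p)*0.328471] = 0.217224; exercise = 0.156841; V(1,1) = max -> 0.217224
  V(0,0) = exp(-r*dt) * [p*0.049379 + (1-p)*0.217224] = 0.138137; exercise = 0.000000; V(0,0) = max -> 0.138137


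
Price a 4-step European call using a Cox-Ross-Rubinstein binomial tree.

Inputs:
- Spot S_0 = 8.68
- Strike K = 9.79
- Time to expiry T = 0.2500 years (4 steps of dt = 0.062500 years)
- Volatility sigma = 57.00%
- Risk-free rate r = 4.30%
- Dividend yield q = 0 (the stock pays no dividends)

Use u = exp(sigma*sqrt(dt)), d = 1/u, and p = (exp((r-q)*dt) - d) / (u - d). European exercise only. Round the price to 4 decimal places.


Answer: Price = V(0,0) = 0.6654

Derivation:
dt = T/N = 0.062500
u = exp(sigma*sqrt(dt)) = 1.153153; d = 1/u = 0.867188
p = (exp((r-q)*dt) - d) / (u - d) = 0.473846
Discount per step: exp(-r*dt) = 0.997316
Stock lattice S(k, i) with i counting down-moves:
  k=0: S(0,0) = 8.6800
  k=1: S(1,0) = 10.0094; S(1,1) = 7.5272
  k=2: S(2,0) = 11.5423; S(2,1) = 8.6800; S(2,2) = 6.5275
  k=3: S(3,0) = 13.3101; S(3,1) = 10.0094; S(3,2) = 7.5272; S(3,3) = 5.6606
  k=4: S(4,0) = 15.3486; S(4,1) = 11.5423; S(4,2) = 8.6800; S(4,3) = 6.5275; S(4,4) = 4.9088
Terminal payoffs V(N, i) = max(S_T - K, 0):
  V(4,0) = 5.558558; V(4,1) = 1.752334; V(4,2) = 0.000000; V(4,3) = 0.000000; V(4,4) = 0.000000
Backward induction: V(k, i) = exp(-r*dt) * [p * V(k+1, i) + (1-p) * V(k+1, i+1)].
  V(3,0) = exp(-r*dt) * [p*5.558558 + (1-p)*1.752334] = 3.546354
  V(3,1) = exp(-r*dt) * [p*1.752334 + (1-p)*0.000000] = 0.828108
  V(3,2) = exp(-r*dt) * [p*0.000000 + (1-p)*0.000000] = 0.000000
  V(3,3) = exp(-r*dt) * [p*0.000000 + (1-p)*0.000000] = 0.000000
  V(2,0) = exp(-r*dt) * [p*3.546354 + (1-p)*0.828108] = 2.110458
  V(2,1) = exp(-r*dt) * [p*0.828108 + (1-p)*0.000000] = 0.391342
  V(2,2) = exp(-r*dt) * [p*0.000000 + (1-p)*0.000000] = 0.000000
  V(1,0) = exp(-r*dt) * [p*2.110458 + (1-p)*0.391342] = 1.202701
  V(1,1) = exp(-r*dt) * [p*0.391342 + (1-p)*0.000000] = 0.184938
  V(0,0) = exp(-r*dt) * [p*1.202701 + (1-p)*0.184938] = 0.665410


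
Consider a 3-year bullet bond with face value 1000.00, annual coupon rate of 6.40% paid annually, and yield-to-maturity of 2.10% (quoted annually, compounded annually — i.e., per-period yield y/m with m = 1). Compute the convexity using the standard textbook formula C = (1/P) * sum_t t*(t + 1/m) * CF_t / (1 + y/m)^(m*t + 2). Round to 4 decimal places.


Coupon per period c = face * coupon_rate / m = 64.000000
Periods per year m = 1; per-period yield y/m = 0.021000
Number of cashflows N = 3
Cashflows (t years, CF_t, discount factor 1/(1+y/m)^(m*t), PV):
  t = 1.0000: CF_t = 64.000000, DF = 0.979432, PV = 62.683643
  t = 2.0000: CF_t = 64.000000, DF = 0.959287, PV = 61.394362
  t = 3.0000: CF_t = 1064.000000, DF = 0.939556, PV = 999.687822
Price P = sum_t PV_t = 1123.765827
Convexity numerator sum_t t*(t + 1/m) * CF_t / (1+y/m)^(m*t + 2):
  t = 1.0000: term = 120.263197
  t = 2.0000: term = 353.368844
  t = 3.0000: term = 11507.849236
Convexity = (1/P) * sum = 11981.481277 / 1123.765827 = 10.661902

Answer: Convexity = 10.6619


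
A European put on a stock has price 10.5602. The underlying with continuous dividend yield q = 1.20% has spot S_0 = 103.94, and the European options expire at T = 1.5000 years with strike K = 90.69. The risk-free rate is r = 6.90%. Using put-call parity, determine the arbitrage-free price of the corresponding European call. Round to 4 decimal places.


Put-call parity: C - P = S_0 * exp(-qT) - K * exp(-rT).
S_0 * exp(-qT) = 103.9400 * 0.98216103 = 102.08581770
K * exp(-rT) = 90.6900 * 0.90167602 = 81.77299850
C = P + S*exp(-qT) - K*exp(-rT)
C = 10.5602 + 102.08581770 - 81.77299850 = 30.8730

Answer: Call price = 30.8730


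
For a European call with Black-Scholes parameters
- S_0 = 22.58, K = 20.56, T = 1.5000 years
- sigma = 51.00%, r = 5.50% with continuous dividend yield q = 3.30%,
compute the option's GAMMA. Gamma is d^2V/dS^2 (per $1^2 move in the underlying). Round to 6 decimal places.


d1 = 0.5151807142; d2 = -0.1094391702
phi(d1) = 0.3493628831; exp(-qT) = 0.9517051581; exp(-rT) = 0.9208114379
Gamma = exp(-qT) * phi(d1) / (S * sigma * sqrt(T)) = 0.9517051581 * 0.3493628831 / (22.5800 * 0.5100 * 1.2247448714) = 0.023574

Answer: Gamma = 0.023574


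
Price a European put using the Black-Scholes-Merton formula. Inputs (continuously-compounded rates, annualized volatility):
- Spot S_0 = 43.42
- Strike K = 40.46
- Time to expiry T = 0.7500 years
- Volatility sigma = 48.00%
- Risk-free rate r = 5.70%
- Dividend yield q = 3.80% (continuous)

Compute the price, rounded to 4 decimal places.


d1 = (ln(S/K) + (r - q + 0.5*sigma^2) * T) / (sigma * sqrt(T)) = 0.41197871
d2 = d1 - sigma * sqrt(T) = -0.00371349
exp(-rT) = 0.95815090; exp(-qT) = 0.97190229
P = K * exp(-rT) * N(-d2) - S_0 * exp(-qT) * N(-d1)
N(-d1) = 0.34017751; N(-d2) = 0.50148146
P = 40.4600 * 0.95815090 * 0.50148146 - 43.4200 * 0.97190229 * 0.34017751 = 5.0853

Answer: Price = 5.0853


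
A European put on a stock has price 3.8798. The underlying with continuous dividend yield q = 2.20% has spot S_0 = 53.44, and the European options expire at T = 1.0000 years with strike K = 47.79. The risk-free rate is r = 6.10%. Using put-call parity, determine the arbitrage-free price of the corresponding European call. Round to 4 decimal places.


Answer: Call price = 11.1950

Derivation:
Put-call parity: C - P = S_0 * exp(-qT) - K * exp(-rT).
S_0 * exp(-qT) = 53.4400 * 0.97824024 = 52.27715816
K * exp(-rT) = 47.7900 * 0.94082324 = 44.96194263
C = P + S*exp(-qT) - K*exp(-rT)
C = 3.8798 + 52.27715816 - 44.96194263 = 11.1950


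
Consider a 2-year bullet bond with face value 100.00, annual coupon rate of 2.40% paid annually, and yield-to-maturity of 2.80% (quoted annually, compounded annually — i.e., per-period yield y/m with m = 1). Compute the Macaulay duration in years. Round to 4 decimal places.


Coupon per period c = face * coupon_rate / m = 2.400000
Periods per year m = 1; per-period yield y/m = 0.028000
Number of cashflows N = 2
Cashflows (t years, CF_t, discount factor 1/(1+y/m)^(m*t), PV):
  t = 1.0000: CF_t = 2.400000, DF = 0.972763, PV = 2.334630
  t = 2.0000: CF_t = 102.400000, DF = 0.946267, PV = 96.897758
Price P = sum_t PV_t = 99.232388
Macaulay numerator sum_t t * PV_t:
  t * PV_t at t = 1.0000: 2.334630
  t * PV_t at t = 2.0000: 193.795515
Macaulay duration D = (sum_t t * PV_t) / P = 196.130146 / 99.232388 = 1.976473

Answer: Macaulay duration = 1.9765 years


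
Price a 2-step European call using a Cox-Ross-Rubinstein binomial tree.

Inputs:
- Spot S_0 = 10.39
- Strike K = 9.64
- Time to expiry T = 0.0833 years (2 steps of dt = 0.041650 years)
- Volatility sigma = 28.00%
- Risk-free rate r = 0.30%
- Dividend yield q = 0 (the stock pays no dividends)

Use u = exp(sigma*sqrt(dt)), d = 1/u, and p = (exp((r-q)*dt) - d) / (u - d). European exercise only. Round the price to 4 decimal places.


dt = T/N = 0.041650
u = exp(sigma*sqrt(dt)) = 1.058808; d = 1/u = 0.944459
p = (exp((r-q)*dt) - d) / (u - d) = 0.486811
Discount per step: exp(-r*dt) = 0.999875
Stock lattice S(k, i) with i counting down-moves:
  k=0: S(0,0) = 10.3900
  k=1: S(1,0) = 11.0010; S(1,1) = 9.8129
  k=2: S(2,0) = 11.6480; S(2,1) = 10.3900; S(2,2) = 9.2679
Terminal payoffs V(N, i) = max(S_T - K, 0):
  V(2,0) = 2.007953; V(2,1) = 0.750000; V(2,2) = 0.000000
Backward induction: V(k, i) = exp(-r*dt) * [p * V(k+1, i) + (1-p) * V(k+1, i+1)].
  V(1,0) = exp(-r*dt) * [p*2.007953 + (1-p)*0.750000] = 1.362215
  V(1,1) = exp(-r*dt) * [p*0.750000 + (1-p)*0.000000] = 0.365063
  V(0,0) = exp(-r*dt) * [p*1.362215 + (1-p)*0.365063] = 0.850381

Answer: Price = V(0,0) = 0.8504


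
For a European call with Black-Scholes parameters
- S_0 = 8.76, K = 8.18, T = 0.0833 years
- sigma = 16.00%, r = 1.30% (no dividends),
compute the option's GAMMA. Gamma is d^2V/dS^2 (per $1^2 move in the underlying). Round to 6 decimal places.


d1 = 1.5299860614; d2 = 1.4838072784
phi(d1) = 0.1237654289; exp(-qT) = 1.0000000000; exp(-rT) = 0.9989176861
Gamma = exp(-qT) * phi(d1) / (S * sigma * sqrt(T)) = 1.0000000000 * 0.1237654289 / (8.7600 * 0.1600 * 0.2886173938) = 0.305952

Answer: Gamma = 0.305952


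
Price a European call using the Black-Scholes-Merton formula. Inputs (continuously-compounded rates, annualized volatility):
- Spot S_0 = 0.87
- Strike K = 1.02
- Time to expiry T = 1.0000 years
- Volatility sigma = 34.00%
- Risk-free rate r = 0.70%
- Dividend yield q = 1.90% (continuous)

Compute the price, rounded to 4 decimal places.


Answer: Price = 0.0618

Derivation:
d1 = (ln(S/K) + (r - q + 0.5*sigma^2) * T) / (sigma * sqrt(T)) = -0.33313145
d2 = d1 - sigma * sqrt(T) = -0.67313145
exp(-rT) = 0.99302444; exp(-qT) = 0.98117936
C = S_0 * exp(-qT) * N(d1) - K * exp(-rT) * N(d2)
N(d1) = 0.36951753; N(d2) = 0.25043183
C = 0.8700 * 0.98117936 * 0.36951753 - 1.0200 * 0.99302444 * 0.25043183 = 0.0618


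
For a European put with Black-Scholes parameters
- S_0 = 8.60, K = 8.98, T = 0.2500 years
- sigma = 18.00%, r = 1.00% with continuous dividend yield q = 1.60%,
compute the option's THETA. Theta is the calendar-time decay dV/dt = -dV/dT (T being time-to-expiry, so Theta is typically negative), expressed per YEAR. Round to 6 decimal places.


Answer: Theta = -0.584520

Derivation:
d1 = -0.4520853228; d2 = -0.5420853228
phi(d1) = 0.3601880212; exp(-qT) = 0.9960079893; exp(-rT) = 0.9975031224
Theta = -S*exp(-qT)*phi(d1)*sigma/(2*sqrt(T)) + r*K*exp(-rT)*N(-d2) - q*S*exp(-qT)*N(-d1)
N(-d1) = 0.6743962416; N(-d2) = 0.7061201354; sqrt(T) = 0.5000000000
Term 1 = -8.6000 * 0.9960079893 * 0.3601880212 * 0.1800 / (2 * 0.5000000000) = -0.5553452272
Term 2 = 0.0100 * 8.9800 * 0.9975031224 * 0.7061201354 = 0.0632512622
Term 3 = -0.0160 * 8.6000 * 0.9960079893 * 0.6743962416 = -0.0924264765
Theta = -0.5553452272 + (0.0632512622) + (-0.0924264765) = -0.584520


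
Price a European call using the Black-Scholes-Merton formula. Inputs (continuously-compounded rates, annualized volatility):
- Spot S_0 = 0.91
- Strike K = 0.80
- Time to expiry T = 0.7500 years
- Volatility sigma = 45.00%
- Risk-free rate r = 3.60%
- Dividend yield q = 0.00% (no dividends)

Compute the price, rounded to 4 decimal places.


Answer: Price = 0.2062

Derivation:
d1 = (ln(S/K) + (r - q + 0.5*sigma^2) * T) / (sigma * sqrt(T)) = 0.59472305
d2 = d1 - sigma * sqrt(T) = 0.20501162
exp(-rT) = 0.97336124; exp(-qT) = 1.00000000
C = S_0 * exp(-qT) * N(d1) - K * exp(-rT) * N(d2)
N(d1) = 0.72398569; N(d2) = 0.58121848
C = 0.9100 * 1.00000000 * 0.72398569 - 0.8000 * 0.97336124 * 0.58121848 = 0.2062


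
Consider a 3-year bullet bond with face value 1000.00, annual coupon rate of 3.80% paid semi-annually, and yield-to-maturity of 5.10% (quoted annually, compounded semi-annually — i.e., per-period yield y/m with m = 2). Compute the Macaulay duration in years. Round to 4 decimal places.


Answer: Macaulay duration = 2.8606 years

Derivation:
Coupon per period c = face * coupon_rate / m = 19.000000
Periods per year m = 2; per-period yield y/m = 0.025500
Number of cashflows N = 6
Cashflows (t years, CF_t, discount factor 1/(1+y/m)^(m*t), PV):
  t = 0.5000: CF_t = 19.000000, DF = 0.975134, PV = 18.527548
  t = 1.0000: CF_t = 19.000000, DF = 0.950886, PV = 18.066843
  t = 1.5000: CF_t = 19.000000, DF = 0.927242, PV = 17.617594
  t = 2.0000: CF_t = 19.000000, DF = 0.904185, PV = 17.179517
  t = 2.5000: CF_t = 19.000000, DF = 0.881702, PV = 16.752332
  t = 3.0000: CF_t = 1019.000000, DF = 0.859777, PV = 876.113144
Price P = sum_t PV_t = 964.256978
Macaulay numerator sum_t t * PV_t:
  t * PV_t at t = 0.5000: 9.263774
  t * PV_t at t = 1.0000: 18.066843
  t * PV_t at t = 1.5000: 26.426392
  t * PV_t at t = 2.0000: 34.359033
  t * PV_t at t = 2.5000: 41.880831
  t * PV_t at t = 3.0000: 2628.339431
Macaulay duration D = (sum_t t * PV_t) / P = 2758.336303 / 964.256978 = 2.860582


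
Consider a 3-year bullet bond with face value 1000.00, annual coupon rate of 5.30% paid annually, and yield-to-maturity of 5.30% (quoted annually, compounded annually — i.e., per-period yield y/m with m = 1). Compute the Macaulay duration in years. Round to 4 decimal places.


Coupon per period c = face * coupon_rate / m = 53.000000
Periods per year m = 1; per-period yield y/m = 0.053000
Number of cashflows N = 3
Cashflows (t years, CF_t, discount factor 1/(1+y/m)^(m*t), PV):
  t = 1.0000: CF_t = 53.000000, DF = 0.949668, PV = 50.332384
  t = 2.0000: CF_t = 53.000000, DF = 0.901869, PV = 47.799035
  t = 3.0000: CF_t = 1053.000000, DF = 0.856475, PV = 901.868582
Price P = sum_t PV_t = 1000.000000
Macaulay numerator sum_t t * PV_t:
  t * PV_t at t = 1.0000: 50.332384
  t * PV_t at t = 2.0000: 95.598070
  t * PV_t at t = 3.0000: 2705.605745
Macaulay duration D = (sum_t t * PV_t) / P = 2851.536198 / 1000.000000 = 2.851536

Answer: Macaulay duration = 2.8515 years


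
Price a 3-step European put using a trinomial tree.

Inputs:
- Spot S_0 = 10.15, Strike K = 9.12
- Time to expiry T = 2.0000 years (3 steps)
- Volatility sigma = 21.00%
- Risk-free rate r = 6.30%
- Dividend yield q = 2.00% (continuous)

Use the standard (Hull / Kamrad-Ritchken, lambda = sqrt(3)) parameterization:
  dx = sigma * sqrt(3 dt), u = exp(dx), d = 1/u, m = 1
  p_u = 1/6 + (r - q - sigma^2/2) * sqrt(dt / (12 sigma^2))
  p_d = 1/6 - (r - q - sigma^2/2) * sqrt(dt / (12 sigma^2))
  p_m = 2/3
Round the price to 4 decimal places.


dt = T/N = 0.666667; dx = sigma*sqrt(3*dt) = 0.296985
u = exp(dx) = 1.345795; d = 1/u = 0.743055
p_u = 0.190181, p_m = 0.666667, p_d = 0.143153
Discount per step: exp(-r*dt) = 0.958870
Stock lattice S(k, j) with j the centered position index:
  k=0: S(0,+0) = 10.1500
  k=1: S(1,-1) = 7.5420; S(1,+0) = 10.1500; S(1,+1) = 13.6598
  k=2: S(2,-2) = 5.6041; S(2,-1) = 7.5420; S(2,+0) = 10.1500; S(2,+1) = 13.6598; S(2,+2) = 18.3833
  k=3: S(3,-3) = 4.1642; S(3,-2) = 5.6041; S(3,-1) = 7.5420; S(3,+0) = 10.1500; S(3,+1) = 13.6598; S(3,+2) = 18.3833; S(3,+3) = 24.7402
Terminal payoffs V(N, j) = max(K - S_T, 0):
  V(3,-3) = 4.955821; V(3,-2) = 3.515869; V(3,-1) = 1.577989; V(3,+0) = 0.000000; V(3,+1) = 0.000000; V(3,+2) = 0.000000; V(3,+3) = 0.000000
Backward induction: V(k, j) = exp(-r*dt) * [p_u * V(k+1, j+1) + p_m * V(k+1, j) + p_d * V(k+1, j-1)]
  V(2,-2) = exp(-r*dt) * [p_u*1.577989 + p_m*3.515869 + p_d*4.955821] = 3.215526
  V(2,-1) = exp(-r*dt) * [p_u*0.000000 + p_m*1.577989 + p_d*3.515869] = 1.491329
  V(2,+0) = exp(-r*dt) * [p_u*0.000000 + p_m*0.000000 + p_d*1.577989] = 0.216602
  V(2,+1) = exp(-r*dt) * [p_u*0.000000 + p_m*0.000000 + p_d*0.000000] = 0.000000
  V(2,+2) = exp(-r*dt) * [p_u*0.000000 + p_m*0.000000 + p_d*0.000000] = 0.000000
  V(1,-1) = exp(-r*dt) * [p_u*0.216602 + p_m*1.491329 + p_d*3.215526] = 1.434204
  V(1,+0) = exp(-r*dt) * [p_u*0.000000 + p_m*0.216602 + p_d*1.491329] = 0.343169
  V(1,+1) = exp(-r*dt) * [p_u*0.000000 + p_m*0.000000 + p_d*0.216602] = 0.029732
  V(0,+0) = exp(-r*dt) * [p_u*0.029732 + p_m*0.343169 + p_d*1.434204] = 0.421657

Answer: Price = V(0,0) = 0.4217


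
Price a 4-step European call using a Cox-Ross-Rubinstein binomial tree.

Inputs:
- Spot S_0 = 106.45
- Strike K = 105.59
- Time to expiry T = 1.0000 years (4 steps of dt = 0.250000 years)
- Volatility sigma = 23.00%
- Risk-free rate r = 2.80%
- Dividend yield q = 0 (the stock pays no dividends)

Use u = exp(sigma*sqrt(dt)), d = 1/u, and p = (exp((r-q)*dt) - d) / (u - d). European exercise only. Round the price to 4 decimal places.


dt = T/N = 0.250000
u = exp(sigma*sqrt(dt)) = 1.121873; d = 1/u = 0.891366
p = (exp((r-q)*dt) - d) / (u - d) = 0.501756
Discount per step: exp(-r*dt) = 0.993024
Stock lattice S(k, i) with i counting down-moves:
  k=0: S(0,0) = 106.4500
  k=1: S(1,0) = 119.4234; S(1,1) = 94.8859
  k=2: S(2,0) = 133.9780; S(2,1) = 106.4500; S(2,2) = 84.5781
  k=3: S(3,0) = 150.3063; S(3,1) = 119.4234; S(3,2) = 94.8859; S(3,3) = 75.3901
  k=4: S(4,0) = 168.6247; S(4,1) = 133.9780; S(4,2) = 106.4500; S(4,3) = 84.5781; S(4,4) = 67.2001
Terminal payoffs V(N, i) = max(S_T - K, 0):
  V(4,0) = 63.034676; V(4,1) = 28.387971; V(4,2) = 0.860000; V(4,3) = 0.000000; V(4,4) = 0.000000
Backward induction: V(k, i) = exp(-r*dt) * [p * V(k+1, i) + (1-p) * V(k+1, i+1)].
  V(3,0) = exp(-r*dt) * [p*63.034676 + (1-p)*28.387971] = 45.452876
  V(3,1) = exp(-r*dt) * [p*28.387971 + (1-p)*0.860000] = 14.569977
  V(3,2) = exp(-r*dt) * [p*0.860000 + (1-p)*0.000000] = 0.428500
  V(3,3) = exp(-r*dt) * [p*0.000000 + (1-p)*0.000000] = 0.000000
  V(2,0) = exp(-r*dt) * [p*45.452876 + (1-p)*14.569977] = 29.855931
  V(2,1) = exp(-r*dt) * [p*14.569977 + (1-p)*0.428500] = 7.471586
  V(2,2) = exp(-r*dt) * [p*0.428500 + (1-p)*0.000000] = 0.213503
  V(1,0) = exp(-r*dt) * [p*29.855931 + (1-p)*7.471586] = 18.572601
  V(1,1) = exp(-r*dt) * [p*7.471586 + (1-p)*0.213503] = 3.828397
  V(0,0) = exp(-r*dt) * [p*18.572601 + (1-p)*3.828397] = 11.148079

Answer: Price = V(0,0) = 11.1481


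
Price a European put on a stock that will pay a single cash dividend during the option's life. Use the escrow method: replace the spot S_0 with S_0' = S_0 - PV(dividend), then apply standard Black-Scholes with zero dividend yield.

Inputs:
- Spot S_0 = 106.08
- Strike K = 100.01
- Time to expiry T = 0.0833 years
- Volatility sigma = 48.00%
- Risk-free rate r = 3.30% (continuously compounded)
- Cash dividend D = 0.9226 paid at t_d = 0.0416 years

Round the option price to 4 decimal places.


Answer: Price = 3.3534

Derivation:
PV(D) = D * exp(-r * t_d) = 0.9226 * 0.99862814 = 0.92133432
S_0' = S_0 - PV(D) = 106.0800 - 0.92133432 = 105.15866568
d1 = (ln(S_0'/K) + (r + sigma^2/2)*T) / (sigma*sqrt(T)) = 0.45147133
d2 = d1 - sigma*sqrt(T) = 0.31293498
exp(-rT) = 0.99725487
N(-d1) = 0.32582494; N(-d2) = 0.37716503
P = K * exp(-rT) * N(-d2) - S_0' * N(-d1) = 100.0100 * 0.99725487 * 0.37716503 - 105.15866568 * 0.32582494 = 3.3534


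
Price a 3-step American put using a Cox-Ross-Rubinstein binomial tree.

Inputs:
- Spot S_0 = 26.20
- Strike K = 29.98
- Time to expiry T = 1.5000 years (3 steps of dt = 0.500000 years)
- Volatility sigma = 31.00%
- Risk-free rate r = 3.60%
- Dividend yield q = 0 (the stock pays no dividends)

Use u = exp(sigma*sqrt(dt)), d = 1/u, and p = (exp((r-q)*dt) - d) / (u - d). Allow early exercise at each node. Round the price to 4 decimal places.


Answer: Price = V(0,0) = 5.5934

Derivation:
dt = T/N = 0.500000
u = exp(sigma*sqrt(dt)) = 1.245084; d = 1/u = 0.803159
p = (exp((r-q)*dt) - d) / (u - d) = 0.486517
Discount per step: exp(-r*dt) = 0.982161
Stock lattice S(k, i) with i counting down-moves:
  k=0: S(0,0) = 26.2000
  k=1: S(1,0) = 32.6212; S(1,1) = 21.0428
  k=2: S(2,0) = 40.6161; S(2,1) = 26.2000; S(2,2) = 16.9007
  k=3: S(3,0) = 50.5705; S(3,1) = 32.6212; S(3,2) = 21.0428; S(3,3) = 13.5739
Terminal payoffs V(N, i) = max(K - S_T, 0):
  V(3,0) = 0.000000; V(3,1) = 0.000000; V(3,2) = 8.937245; V(3,3) = 16.406083
Backward induction: V(k, i) = exp(-r*dt) * [p * V(k+1, i) + (1-p) * V(k+1, i+1)]; then take max(V_cont, immediate exercise) for American.
  V(2,0) = exp(-r*dt) * [p*0.000000 + (1-p)*0.000000] = 0.000000; exercise = 0.000000; V(2,0) = max -> 0.000000
  V(2,1) = exp(-r*dt) * [p*0.000000 + (1-p)*8.937245] = 4.507256; exercise = 3.780000; V(2,1) = max -> 4.507256
  V(2,2) = exp(-r*dt) * [p*8.937245 + (1-p)*16.406083] = 12.544519; exercise = 13.079331; V(2,2) = max -> 13.079331
  V(1,0) = exp(-r*dt) * [p*0.000000 + (1-p)*4.507256] = 2.273112; exercise = 0.000000; V(1,0) = max -> 2.273112
  V(1,1) = exp(-r*dt) * [p*4.507256 + (1-p)*13.079331] = 8.749944; exercise = 8.937245; V(1,1) = max -> 8.937245
  V(0,0) = exp(-r*dt) * [p*2.273112 + (1-p)*8.937245] = 5.593436; exercise = 3.780000; V(0,0) = max -> 5.593436


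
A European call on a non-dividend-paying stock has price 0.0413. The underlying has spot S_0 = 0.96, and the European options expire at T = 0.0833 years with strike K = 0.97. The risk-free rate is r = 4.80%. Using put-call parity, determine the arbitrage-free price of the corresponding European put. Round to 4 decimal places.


Answer: Put price = 0.0474

Derivation:
Put-call parity: C - P = S_0 * exp(-qT) - K * exp(-rT).
S_0 * exp(-qT) = 0.9600 * 1.00000000 = 0.96000000
K * exp(-rT) = 0.9700 * 0.99600958 = 0.96612930
P = C - S*exp(-qT) + K*exp(-rT)
P = 0.0413 - 0.96000000 + 0.96612930 = 0.0474


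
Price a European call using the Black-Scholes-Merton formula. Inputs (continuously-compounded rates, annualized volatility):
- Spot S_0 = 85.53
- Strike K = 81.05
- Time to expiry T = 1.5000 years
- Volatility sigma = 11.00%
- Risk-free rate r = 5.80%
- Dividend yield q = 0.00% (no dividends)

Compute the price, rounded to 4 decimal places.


d1 = (ln(S/K) + (r - q + 0.5*sigma^2) * T) / (sigma * sqrt(T)) = 1.11248359
d2 = d1 - sigma * sqrt(T) = 0.97776166
exp(-rT) = 0.91667710; exp(-qT) = 1.00000000
C = S_0 * exp(-qT) * N(d1) - K * exp(-rT) * N(d2)
N(d1) = 0.86703486; N(d2) = 0.83590389
C = 85.5300 * 1.00000000 * 0.86703486 - 81.0500 * 0.91667710 * 0.83590389 = 12.0526

Answer: Price = 12.0526


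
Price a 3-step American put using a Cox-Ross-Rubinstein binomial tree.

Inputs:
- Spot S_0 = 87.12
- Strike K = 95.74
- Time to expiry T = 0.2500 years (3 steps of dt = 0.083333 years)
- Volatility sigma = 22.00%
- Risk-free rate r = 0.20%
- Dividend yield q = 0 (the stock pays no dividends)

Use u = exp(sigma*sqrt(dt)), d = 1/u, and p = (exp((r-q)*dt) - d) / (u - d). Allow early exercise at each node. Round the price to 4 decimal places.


dt = T/N = 0.083333
u = exp(sigma*sqrt(dt)) = 1.065569; d = 1/u = 0.938466
p = (exp((r-q)*dt) - d) / (u - d) = 0.485440
Discount per step: exp(-r*dt) = 0.999833
Stock lattice S(k, i) with i counting down-moves:
  k=0: S(0,0) = 87.1200
  k=1: S(1,0) = 92.8323; S(1,1) = 81.7592
  k=2: S(2,0) = 98.9192; S(2,1) = 87.1200; S(2,2) = 76.7282
  k=3: S(3,0) = 105.4052; S(3,1) = 92.8323; S(3,2) = 81.7592; S(3,3) = 72.0068
Terminal payoffs V(N, i) = max(K - S_T, 0):
  V(3,0) = 0.000000; V(3,1) = 2.907666; V(3,2) = 13.980832; V(3,3) = 23.733176
Backward induction: V(k, i) = exp(-r*dt) * [p * V(k+1, i) + (1-p) * V(k+1, i+1)]; then take max(V_cont, immediate exercise) for American.
  V(2,0) = exp(-r*dt) * [p*0.000000 + (1-p)*2.907666] = 1.495920; exercise = 0.000000; V(2,0) = max -> 1.495920
  V(2,1) = exp(-r*dt) * [p*2.907666 + (1-p)*13.980832] = 8.604045; exercise = 8.620000; V(2,1) = max -> 8.620000
  V(2,2) = exp(-r*dt) * [p*13.980832 + (1-p)*23.733176] = 18.995836; exercise = 19.011791; V(2,2) = max -> 19.011791
  V(1,0) = exp(-r*dt) * [p*1.495920 + (1-p)*8.620000] = 5.160829; exercise = 2.907666; V(1,0) = max -> 5.160829
  V(1,1) = exp(-r*dt) * [p*8.620000 + (1-p)*19.011791] = 13.964877; exercise = 13.980832; V(1,1) = max -> 13.980832
  V(0,0) = exp(-r*dt) * [p*5.160829 + (1-p)*13.980832] = 9.697637; exercise = 8.620000; V(0,0) = max -> 9.697637

Answer: Price = V(0,0) = 9.6976
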